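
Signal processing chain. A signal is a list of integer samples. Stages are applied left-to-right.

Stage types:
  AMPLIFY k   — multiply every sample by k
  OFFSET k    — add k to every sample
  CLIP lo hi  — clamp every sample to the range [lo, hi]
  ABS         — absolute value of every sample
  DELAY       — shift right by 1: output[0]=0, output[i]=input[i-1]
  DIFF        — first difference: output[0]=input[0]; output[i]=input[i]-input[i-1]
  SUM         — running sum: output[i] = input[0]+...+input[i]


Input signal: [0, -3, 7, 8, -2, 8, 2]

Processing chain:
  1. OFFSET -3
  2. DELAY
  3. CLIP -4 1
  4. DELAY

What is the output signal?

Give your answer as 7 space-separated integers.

Input: [0, -3, 7, 8, -2, 8, 2]
Stage 1 (OFFSET -3): 0+-3=-3, -3+-3=-6, 7+-3=4, 8+-3=5, -2+-3=-5, 8+-3=5, 2+-3=-1 -> [-3, -6, 4, 5, -5, 5, -1]
Stage 2 (DELAY): [0, -3, -6, 4, 5, -5, 5] = [0, -3, -6, 4, 5, -5, 5] -> [0, -3, -6, 4, 5, -5, 5]
Stage 3 (CLIP -4 1): clip(0,-4,1)=0, clip(-3,-4,1)=-3, clip(-6,-4,1)=-4, clip(4,-4,1)=1, clip(5,-4,1)=1, clip(-5,-4,1)=-4, clip(5,-4,1)=1 -> [0, -3, -4, 1, 1, -4, 1]
Stage 4 (DELAY): [0, 0, -3, -4, 1, 1, -4] = [0, 0, -3, -4, 1, 1, -4] -> [0, 0, -3, -4, 1, 1, -4]

Answer: 0 0 -3 -4 1 1 -4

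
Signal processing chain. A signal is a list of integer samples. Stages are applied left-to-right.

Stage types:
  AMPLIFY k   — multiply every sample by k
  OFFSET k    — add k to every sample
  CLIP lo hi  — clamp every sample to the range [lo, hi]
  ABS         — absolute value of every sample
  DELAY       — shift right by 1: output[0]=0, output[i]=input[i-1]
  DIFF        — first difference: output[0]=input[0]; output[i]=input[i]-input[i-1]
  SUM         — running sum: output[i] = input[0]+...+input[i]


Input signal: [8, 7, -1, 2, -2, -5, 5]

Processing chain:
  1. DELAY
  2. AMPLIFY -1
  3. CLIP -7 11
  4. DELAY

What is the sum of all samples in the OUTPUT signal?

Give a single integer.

Input: [8, 7, -1, 2, -2, -5, 5]
Stage 1 (DELAY): [0, 8, 7, -1, 2, -2, -5] = [0, 8, 7, -1, 2, -2, -5] -> [0, 8, 7, -1, 2, -2, -5]
Stage 2 (AMPLIFY -1): 0*-1=0, 8*-1=-8, 7*-1=-7, -1*-1=1, 2*-1=-2, -2*-1=2, -5*-1=5 -> [0, -8, -7, 1, -2, 2, 5]
Stage 3 (CLIP -7 11): clip(0,-7,11)=0, clip(-8,-7,11)=-7, clip(-7,-7,11)=-7, clip(1,-7,11)=1, clip(-2,-7,11)=-2, clip(2,-7,11)=2, clip(5,-7,11)=5 -> [0, -7, -7, 1, -2, 2, 5]
Stage 4 (DELAY): [0, 0, -7, -7, 1, -2, 2] = [0, 0, -7, -7, 1, -2, 2] -> [0, 0, -7, -7, 1, -2, 2]
Output sum: -13

Answer: -13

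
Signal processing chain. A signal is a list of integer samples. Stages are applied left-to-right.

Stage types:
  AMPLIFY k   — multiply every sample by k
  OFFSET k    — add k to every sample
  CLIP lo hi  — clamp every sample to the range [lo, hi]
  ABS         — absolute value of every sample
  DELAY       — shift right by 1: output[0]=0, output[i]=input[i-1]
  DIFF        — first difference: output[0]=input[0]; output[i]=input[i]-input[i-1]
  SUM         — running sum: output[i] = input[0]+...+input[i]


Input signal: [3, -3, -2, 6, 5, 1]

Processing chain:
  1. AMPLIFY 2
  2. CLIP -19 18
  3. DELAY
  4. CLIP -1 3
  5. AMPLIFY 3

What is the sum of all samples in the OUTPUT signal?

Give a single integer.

Input: [3, -3, -2, 6, 5, 1]
Stage 1 (AMPLIFY 2): 3*2=6, -3*2=-6, -2*2=-4, 6*2=12, 5*2=10, 1*2=2 -> [6, -6, -4, 12, 10, 2]
Stage 2 (CLIP -19 18): clip(6,-19,18)=6, clip(-6,-19,18)=-6, clip(-4,-19,18)=-4, clip(12,-19,18)=12, clip(10,-19,18)=10, clip(2,-19,18)=2 -> [6, -6, -4, 12, 10, 2]
Stage 3 (DELAY): [0, 6, -6, -4, 12, 10] = [0, 6, -6, -4, 12, 10] -> [0, 6, -6, -4, 12, 10]
Stage 4 (CLIP -1 3): clip(0,-1,3)=0, clip(6,-1,3)=3, clip(-6,-1,3)=-1, clip(-4,-1,3)=-1, clip(12,-1,3)=3, clip(10,-1,3)=3 -> [0, 3, -1, -1, 3, 3]
Stage 5 (AMPLIFY 3): 0*3=0, 3*3=9, -1*3=-3, -1*3=-3, 3*3=9, 3*3=9 -> [0, 9, -3, -3, 9, 9]
Output sum: 21

Answer: 21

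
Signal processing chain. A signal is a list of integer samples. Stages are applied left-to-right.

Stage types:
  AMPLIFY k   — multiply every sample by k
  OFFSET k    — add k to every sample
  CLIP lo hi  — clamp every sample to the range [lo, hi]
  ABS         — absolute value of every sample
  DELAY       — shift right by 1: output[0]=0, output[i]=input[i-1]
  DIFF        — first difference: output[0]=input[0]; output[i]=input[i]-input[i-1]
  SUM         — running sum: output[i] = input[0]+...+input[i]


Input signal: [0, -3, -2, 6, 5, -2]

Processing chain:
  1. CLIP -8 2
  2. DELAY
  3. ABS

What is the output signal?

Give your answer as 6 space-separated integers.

Answer: 0 0 3 2 2 2

Derivation:
Input: [0, -3, -2, 6, 5, -2]
Stage 1 (CLIP -8 2): clip(0,-8,2)=0, clip(-3,-8,2)=-3, clip(-2,-8,2)=-2, clip(6,-8,2)=2, clip(5,-8,2)=2, clip(-2,-8,2)=-2 -> [0, -3, -2, 2, 2, -2]
Stage 2 (DELAY): [0, 0, -3, -2, 2, 2] = [0, 0, -3, -2, 2, 2] -> [0, 0, -3, -2, 2, 2]
Stage 3 (ABS): |0|=0, |0|=0, |-3|=3, |-2|=2, |2|=2, |2|=2 -> [0, 0, 3, 2, 2, 2]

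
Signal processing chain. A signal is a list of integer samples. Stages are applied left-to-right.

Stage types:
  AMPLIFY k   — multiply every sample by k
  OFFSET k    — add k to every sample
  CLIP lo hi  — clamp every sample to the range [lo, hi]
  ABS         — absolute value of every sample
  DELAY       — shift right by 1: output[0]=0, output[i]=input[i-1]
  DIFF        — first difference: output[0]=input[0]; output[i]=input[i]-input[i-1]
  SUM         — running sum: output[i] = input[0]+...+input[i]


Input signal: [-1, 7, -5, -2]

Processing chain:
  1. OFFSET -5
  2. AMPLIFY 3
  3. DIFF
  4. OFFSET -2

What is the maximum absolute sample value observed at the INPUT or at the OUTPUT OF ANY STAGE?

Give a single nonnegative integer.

Input: [-1, 7, -5, -2] (max |s|=7)
Stage 1 (OFFSET -5): -1+-5=-6, 7+-5=2, -5+-5=-10, -2+-5=-7 -> [-6, 2, -10, -7] (max |s|=10)
Stage 2 (AMPLIFY 3): -6*3=-18, 2*3=6, -10*3=-30, -7*3=-21 -> [-18, 6, -30, -21] (max |s|=30)
Stage 3 (DIFF): s[0]=-18, 6--18=24, -30-6=-36, -21--30=9 -> [-18, 24, -36, 9] (max |s|=36)
Stage 4 (OFFSET -2): -18+-2=-20, 24+-2=22, -36+-2=-38, 9+-2=7 -> [-20, 22, -38, 7] (max |s|=38)
Overall max amplitude: 38

Answer: 38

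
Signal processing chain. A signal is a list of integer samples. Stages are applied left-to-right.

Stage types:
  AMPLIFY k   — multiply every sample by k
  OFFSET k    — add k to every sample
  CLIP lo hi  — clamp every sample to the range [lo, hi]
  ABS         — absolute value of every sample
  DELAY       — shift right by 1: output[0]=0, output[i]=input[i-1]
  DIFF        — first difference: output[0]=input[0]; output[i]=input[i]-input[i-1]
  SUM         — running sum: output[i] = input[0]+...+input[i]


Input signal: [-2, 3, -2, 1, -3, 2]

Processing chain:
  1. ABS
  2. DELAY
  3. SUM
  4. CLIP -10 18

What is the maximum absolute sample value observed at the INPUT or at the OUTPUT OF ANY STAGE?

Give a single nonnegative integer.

Input: [-2, 3, -2, 1, -3, 2] (max |s|=3)
Stage 1 (ABS): |-2|=2, |3|=3, |-2|=2, |1|=1, |-3|=3, |2|=2 -> [2, 3, 2, 1, 3, 2] (max |s|=3)
Stage 2 (DELAY): [0, 2, 3, 2, 1, 3] = [0, 2, 3, 2, 1, 3] -> [0, 2, 3, 2, 1, 3] (max |s|=3)
Stage 3 (SUM): sum[0..0]=0, sum[0..1]=2, sum[0..2]=5, sum[0..3]=7, sum[0..4]=8, sum[0..5]=11 -> [0, 2, 5, 7, 8, 11] (max |s|=11)
Stage 4 (CLIP -10 18): clip(0,-10,18)=0, clip(2,-10,18)=2, clip(5,-10,18)=5, clip(7,-10,18)=7, clip(8,-10,18)=8, clip(11,-10,18)=11 -> [0, 2, 5, 7, 8, 11] (max |s|=11)
Overall max amplitude: 11

Answer: 11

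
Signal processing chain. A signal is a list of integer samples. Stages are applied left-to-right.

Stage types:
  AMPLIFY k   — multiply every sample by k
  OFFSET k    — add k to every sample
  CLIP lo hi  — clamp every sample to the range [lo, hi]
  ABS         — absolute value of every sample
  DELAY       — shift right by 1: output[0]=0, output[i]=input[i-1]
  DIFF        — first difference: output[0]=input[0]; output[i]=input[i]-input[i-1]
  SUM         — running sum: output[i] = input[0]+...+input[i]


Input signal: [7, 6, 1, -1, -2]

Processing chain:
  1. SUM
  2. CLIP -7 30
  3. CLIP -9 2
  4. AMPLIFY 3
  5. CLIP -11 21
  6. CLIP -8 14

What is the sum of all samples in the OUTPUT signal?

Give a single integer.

Answer: 30

Derivation:
Input: [7, 6, 1, -1, -2]
Stage 1 (SUM): sum[0..0]=7, sum[0..1]=13, sum[0..2]=14, sum[0..3]=13, sum[0..4]=11 -> [7, 13, 14, 13, 11]
Stage 2 (CLIP -7 30): clip(7,-7,30)=7, clip(13,-7,30)=13, clip(14,-7,30)=14, clip(13,-7,30)=13, clip(11,-7,30)=11 -> [7, 13, 14, 13, 11]
Stage 3 (CLIP -9 2): clip(7,-9,2)=2, clip(13,-9,2)=2, clip(14,-9,2)=2, clip(13,-9,2)=2, clip(11,-9,2)=2 -> [2, 2, 2, 2, 2]
Stage 4 (AMPLIFY 3): 2*3=6, 2*3=6, 2*3=6, 2*3=6, 2*3=6 -> [6, 6, 6, 6, 6]
Stage 5 (CLIP -11 21): clip(6,-11,21)=6, clip(6,-11,21)=6, clip(6,-11,21)=6, clip(6,-11,21)=6, clip(6,-11,21)=6 -> [6, 6, 6, 6, 6]
Stage 6 (CLIP -8 14): clip(6,-8,14)=6, clip(6,-8,14)=6, clip(6,-8,14)=6, clip(6,-8,14)=6, clip(6,-8,14)=6 -> [6, 6, 6, 6, 6]
Output sum: 30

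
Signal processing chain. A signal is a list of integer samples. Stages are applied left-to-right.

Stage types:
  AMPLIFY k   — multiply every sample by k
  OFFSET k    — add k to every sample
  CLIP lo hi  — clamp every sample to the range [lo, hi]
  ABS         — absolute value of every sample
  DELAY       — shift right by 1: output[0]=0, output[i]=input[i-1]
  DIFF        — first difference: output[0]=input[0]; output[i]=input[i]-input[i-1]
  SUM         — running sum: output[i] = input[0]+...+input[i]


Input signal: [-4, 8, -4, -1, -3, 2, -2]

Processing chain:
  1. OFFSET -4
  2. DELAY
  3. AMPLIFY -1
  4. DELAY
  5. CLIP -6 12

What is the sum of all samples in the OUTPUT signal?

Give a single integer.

Input: [-4, 8, -4, -1, -3, 2, -2]
Stage 1 (OFFSET -4): -4+-4=-8, 8+-4=4, -4+-4=-8, -1+-4=-5, -3+-4=-7, 2+-4=-2, -2+-4=-6 -> [-8, 4, -8, -5, -7, -2, -6]
Stage 2 (DELAY): [0, -8, 4, -8, -5, -7, -2] = [0, -8, 4, -8, -5, -7, -2] -> [0, -8, 4, -8, -5, -7, -2]
Stage 3 (AMPLIFY -1): 0*-1=0, -8*-1=8, 4*-1=-4, -8*-1=8, -5*-1=5, -7*-1=7, -2*-1=2 -> [0, 8, -4, 8, 5, 7, 2]
Stage 4 (DELAY): [0, 0, 8, -4, 8, 5, 7] = [0, 0, 8, -4, 8, 5, 7] -> [0, 0, 8, -4, 8, 5, 7]
Stage 5 (CLIP -6 12): clip(0,-6,12)=0, clip(0,-6,12)=0, clip(8,-6,12)=8, clip(-4,-6,12)=-4, clip(8,-6,12)=8, clip(5,-6,12)=5, clip(7,-6,12)=7 -> [0, 0, 8, -4, 8, 5, 7]
Output sum: 24

Answer: 24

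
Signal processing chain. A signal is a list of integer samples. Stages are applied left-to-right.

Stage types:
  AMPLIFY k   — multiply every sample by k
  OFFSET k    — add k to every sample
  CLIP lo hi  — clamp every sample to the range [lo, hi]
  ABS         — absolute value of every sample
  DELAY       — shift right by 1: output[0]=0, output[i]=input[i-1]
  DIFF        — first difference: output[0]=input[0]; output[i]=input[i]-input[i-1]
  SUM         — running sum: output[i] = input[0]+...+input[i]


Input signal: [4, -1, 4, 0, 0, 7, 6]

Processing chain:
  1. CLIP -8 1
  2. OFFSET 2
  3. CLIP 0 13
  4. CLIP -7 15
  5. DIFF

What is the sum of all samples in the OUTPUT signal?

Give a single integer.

Input: [4, -1, 4, 0, 0, 7, 6]
Stage 1 (CLIP -8 1): clip(4,-8,1)=1, clip(-1,-8,1)=-1, clip(4,-8,1)=1, clip(0,-8,1)=0, clip(0,-8,1)=0, clip(7,-8,1)=1, clip(6,-8,1)=1 -> [1, -1, 1, 0, 0, 1, 1]
Stage 2 (OFFSET 2): 1+2=3, -1+2=1, 1+2=3, 0+2=2, 0+2=2, 1+2=3, 1+2=3 -> [3, 1, 3, 2, 2, 3, 3]
Stage 3 (CLIP 0 13): clip(3,0,13)=3, clip(1,0,13)=1, clip(3,0,13)=3, clip(2,0,13)=2, clip(2,0,13)=2, clip(3,0,13)=3, clip(3,0,13)=3 -> [3, 1, 3, 2, 2, 3, 3]
Stage 4 (CLIP -7 15): clip(3,-7,15)=3, clip(1,-7,15)=1, clip(3,-7,15)=3, clip(2,-7,15)=2, clip(2,-7,15)=2, clip(3,-7,15)=3, clip(3,-7,15)=3 -> [3, 1, 3, 2, 2, 3, 3]
Stage 5 (DIFF): s[0]=3, 1-3=-2, 3-1=2, 2-3=-1, 2-2=0, 3-2=1, 3-3=0 -> [3, -2, 2, -1, 0, 1, 0]
Output sum: 3

Answer: 3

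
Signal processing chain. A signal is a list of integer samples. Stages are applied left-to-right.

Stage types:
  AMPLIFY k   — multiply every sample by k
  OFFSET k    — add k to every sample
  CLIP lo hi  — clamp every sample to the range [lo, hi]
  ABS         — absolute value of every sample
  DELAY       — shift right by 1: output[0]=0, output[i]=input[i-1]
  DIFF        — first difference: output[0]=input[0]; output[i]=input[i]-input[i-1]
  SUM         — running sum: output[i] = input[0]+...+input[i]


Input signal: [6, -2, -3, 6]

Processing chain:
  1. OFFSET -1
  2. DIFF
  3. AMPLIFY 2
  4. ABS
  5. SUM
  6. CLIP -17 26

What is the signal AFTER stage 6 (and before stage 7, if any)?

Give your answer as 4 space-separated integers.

Input: [6, -2, -3, 6]
Stage 1 (OFFSET -1): 6+-1=5, -2+-1=-3, -3+-1=-4, 6+-1=5 -> [5, -3, -4, 5]
Stage 2 (DIFF): s[0]=5, -3-5=-8, -4--3=-1, 5--4=9 -> [5, -8, -1, 9]
Stage 3 (AMPLIFY 2): 5*2=10, -8*2=-16, -1*2=-2, 9*2=18 -> [10, -16, -2, 18]
Stage 4 (ABS): |10|=10, |-16|=16, |-2|=2, |18|=18 -> [10, 16, 2, 18]
Stage 5 (SUM): sum[0..0]=10, sum[0..1]=26, sum[0..2]=28, sum[0..3]=46 -> [10, 26, 28, 46]
Stage 6 (CLIP -17 26): clip(10,-17,26)=10, clip(26,-17,26)=26, clip(28,-17,26)=26, clip(46,-17,26)=26 -> [10, 26, 26, 26]

Answer: 10 26 26 26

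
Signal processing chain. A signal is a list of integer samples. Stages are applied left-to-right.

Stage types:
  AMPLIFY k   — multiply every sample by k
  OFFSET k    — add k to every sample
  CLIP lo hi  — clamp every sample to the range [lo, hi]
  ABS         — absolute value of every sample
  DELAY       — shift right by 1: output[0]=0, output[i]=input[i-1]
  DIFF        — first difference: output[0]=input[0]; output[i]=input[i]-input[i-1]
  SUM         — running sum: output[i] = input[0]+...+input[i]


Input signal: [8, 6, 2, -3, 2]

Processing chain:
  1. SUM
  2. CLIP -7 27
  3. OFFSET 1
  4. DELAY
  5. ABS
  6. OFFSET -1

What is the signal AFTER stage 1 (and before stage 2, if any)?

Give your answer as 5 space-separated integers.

Input: [8, 6, 2, -3, 2]
Stage 1 (SUM): sum[0..0]=8, sum[0..1]=14, sum[0..2]=16, sum[0..3]=13, sum[0..4]=15 -> [8, 14, 16, 13, 15]

Answer: 8 14 16 13 15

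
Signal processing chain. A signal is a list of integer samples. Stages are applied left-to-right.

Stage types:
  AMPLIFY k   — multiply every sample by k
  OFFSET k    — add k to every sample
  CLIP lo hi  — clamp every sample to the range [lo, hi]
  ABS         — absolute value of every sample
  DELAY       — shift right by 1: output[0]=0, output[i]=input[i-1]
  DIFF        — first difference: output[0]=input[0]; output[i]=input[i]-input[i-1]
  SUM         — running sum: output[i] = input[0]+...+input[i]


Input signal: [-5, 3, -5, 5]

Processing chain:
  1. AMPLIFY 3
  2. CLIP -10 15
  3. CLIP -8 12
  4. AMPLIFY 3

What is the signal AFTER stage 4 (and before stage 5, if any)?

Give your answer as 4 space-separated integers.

Answer: -24 27 -24 36

Derivation:
Input: [-5, 3, -5, 5]
Stage 1 (AMPLIFY 3): -5*3=-15, 3*3=9, -5*3=-15, 5*3=15 -> [-15, 9, -15, 15]
Stage 2 (CLIP -10 15): clip(-15,-10,15)=-10, clip(9,-10,15)=9, clip(-15,-10,15)=-10, clip(15,-10,15)=15 -> [-10, 9, -10, 15]
Stage 3 (CLIP -8 12): clip(-10,-8,12)=-8, clip(9,-8,12)=9, clip(-10,-8,12)=-8, clip(15,-8,12)=12 -> [-8, 9, -8, 12]
Stage 4 (AMPLIFY 3): -8*3=-24, 9*3=27, -8*3=-24, 12*3=36 -> [-24, 27, -24, 36]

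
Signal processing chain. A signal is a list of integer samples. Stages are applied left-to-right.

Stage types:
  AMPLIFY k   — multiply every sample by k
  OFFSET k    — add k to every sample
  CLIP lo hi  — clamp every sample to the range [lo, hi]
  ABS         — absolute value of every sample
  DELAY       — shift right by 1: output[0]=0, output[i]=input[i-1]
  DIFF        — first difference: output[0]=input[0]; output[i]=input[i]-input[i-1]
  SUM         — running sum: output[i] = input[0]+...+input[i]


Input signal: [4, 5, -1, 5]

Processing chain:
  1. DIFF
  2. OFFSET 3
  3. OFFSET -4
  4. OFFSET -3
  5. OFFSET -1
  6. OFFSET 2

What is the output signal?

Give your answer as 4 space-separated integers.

Answer: 1 -2 -9 3

Derivation:
Input: [4, 5, -1, 5]
Stage 1 (DIFF): s[0]=4, 5-4=1, -1-5=-6, 5--1=6 -> [4, 1, -6, 6]
Stage 2 (OFFSET 3): 4+3=7, 1+3=4, -6+3=-3, 6+3=9 -> [7, 4, -3, 9]
Stage 3 (OFFSET -4): 7+-4=3, 4+-4=0, -3+-4=-7, 9+-4=5 -> [3, 0, -7, 5]
Stage 4 (OFFSET -3): 3+-3=0, 0+-3=-3, -7+-3=-10, 5+-3=2 -> [0, -3, -10, 2]
Stage 5 (OFFSET -1): 0+-1=-1, -3+-1=-4, -10+-1=-11, 2+-1=1 -> [-1, -4, -11, 1]
Stage 6 (OFFSET 2): -1+2=1, -4+2=-2, -11+2=-9, 1+2=3 -> [1, -2, -9, 3]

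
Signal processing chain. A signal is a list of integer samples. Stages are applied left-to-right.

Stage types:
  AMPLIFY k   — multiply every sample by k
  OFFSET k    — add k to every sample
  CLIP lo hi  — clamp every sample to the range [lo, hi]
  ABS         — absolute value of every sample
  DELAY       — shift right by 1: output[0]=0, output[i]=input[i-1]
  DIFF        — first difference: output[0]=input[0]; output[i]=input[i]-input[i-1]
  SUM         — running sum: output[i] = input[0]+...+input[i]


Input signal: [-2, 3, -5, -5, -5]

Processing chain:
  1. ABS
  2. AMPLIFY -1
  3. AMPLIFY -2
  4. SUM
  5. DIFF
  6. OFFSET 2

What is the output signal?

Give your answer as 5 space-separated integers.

Input: [-2, 3, -5, -5, -5]
Stage 1 (ABS): |-2|=2, |3|=3, |-5|=5, |-5|=5, |-5|=5 -> [2, 3, 5, 5, 5]
Stage 2 (AMPLIFY -1): 2*-1=-2, 3*-1=-3, 5*-1=-5, 5*-1=-5, 5*-1=-5 -> [-2, -3, -5, -5, -5]
Stage 3 (AMPLIFY -2): -2*-2=4, -3*-2=6, -5*-2=10, -5*-2=10, -5*-2=10 -> [4, 6, 10, 10, 10]
Stage 4 (SUM): sum[0..0]=4, sum[0..1]=10, sum[0..2]=20, sum[0..3]=30, sum[0..4]=40 -> [4, 10, 20, 30, 40]
Stage 5 (DIFF): s[0]=4, 10-4=6, 20-10=10, 30-20=10, 40-30=10 -> [4, 6, 10, 10, 10]
Stage 6 (OFFSET 2): 4+2=6, 6+2=8, 10+2=12, 10+2=12, 10+2=12 -> [6, 8, 12, 12, 12]

Answer: 6 8 12 12 12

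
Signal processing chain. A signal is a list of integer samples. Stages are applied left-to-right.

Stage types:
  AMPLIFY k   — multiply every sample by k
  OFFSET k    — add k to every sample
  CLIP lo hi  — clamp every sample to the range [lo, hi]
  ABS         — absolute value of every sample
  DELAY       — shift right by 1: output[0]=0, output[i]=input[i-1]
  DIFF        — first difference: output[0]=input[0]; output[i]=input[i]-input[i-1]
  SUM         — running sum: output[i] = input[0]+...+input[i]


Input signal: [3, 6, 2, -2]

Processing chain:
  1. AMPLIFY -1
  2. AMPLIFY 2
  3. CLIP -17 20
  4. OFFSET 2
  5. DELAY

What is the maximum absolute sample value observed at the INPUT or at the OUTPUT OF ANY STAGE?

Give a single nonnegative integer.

Answer: 12

Derivation:
Input: [3, 6, 2, -2] (max |s|=6)
Stage 1 (AMPLIFY -1): 3*-1=-3, 6*-1=-6, 2*-1=-2, -2*-1=2 -> [-3, -6, -2, 2] (max |s|=6)
Stage 2 (AMPLIFY 2): -3*2=-6, -6*2=-12, -2*2=-4, 2*2=4 -> [-6, -12, -4, 4] (max |s|=12)
Stage 3 (CLIP -17 20): clip(-6,-17,20)=-6, clip(-12,-17,20)=-12, clip(-4,-17,20)=-4, clip(4,-17,20)=4 -> [-6, -12, -4, 4] (max |s|=12)
Stage 4 (OFFSET 2): -6+2=-4, -12+2=-10, -4+2=-2, 4+2=6 -> [-4, -10, -2, 6] (max |s|=10)
Stage 5 (DELAY): [0, -4, -10, -2] = [0, -4, -10, -2] -> [0, -4, -10, -2] (max |s|=10)
Overall max amplitude: 12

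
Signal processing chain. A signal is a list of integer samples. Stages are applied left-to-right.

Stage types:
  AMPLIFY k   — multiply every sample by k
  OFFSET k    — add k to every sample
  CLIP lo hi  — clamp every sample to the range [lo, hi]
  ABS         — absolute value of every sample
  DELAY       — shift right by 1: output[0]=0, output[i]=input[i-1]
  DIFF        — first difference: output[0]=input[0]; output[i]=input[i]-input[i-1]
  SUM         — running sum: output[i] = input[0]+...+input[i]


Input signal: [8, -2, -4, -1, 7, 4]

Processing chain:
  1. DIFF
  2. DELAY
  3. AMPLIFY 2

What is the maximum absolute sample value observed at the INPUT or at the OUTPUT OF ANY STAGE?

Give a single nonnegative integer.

Input: [8, -2, -4, -1, 7, 4] (max |s|=8)
Stage 1 (DIFF): s[0]=8, -2-8=-10, -4--2=-2, -1--4=3, 7--1=8, 4-7=-3 -> [8, -10, -2, 3, 8, -3] (max |s|=10)
Stage 2 (DELAY): [0, 8, -10, -2, 3, 8] = [0, 8, -10, -2, 3, 8] -> [0, 8, -10, -2, 3, 8] (max |s|=10)
Stage 3 (AMPLIFY 2): 0*2=0, 8*2=16, -10*2=-20, -2*2=-4, 3*2=6, 8*2=16 -> [0, 16, -20, -4, 6, 16] (max |s|=20)
Overall max amplitude: 20

Answer: 20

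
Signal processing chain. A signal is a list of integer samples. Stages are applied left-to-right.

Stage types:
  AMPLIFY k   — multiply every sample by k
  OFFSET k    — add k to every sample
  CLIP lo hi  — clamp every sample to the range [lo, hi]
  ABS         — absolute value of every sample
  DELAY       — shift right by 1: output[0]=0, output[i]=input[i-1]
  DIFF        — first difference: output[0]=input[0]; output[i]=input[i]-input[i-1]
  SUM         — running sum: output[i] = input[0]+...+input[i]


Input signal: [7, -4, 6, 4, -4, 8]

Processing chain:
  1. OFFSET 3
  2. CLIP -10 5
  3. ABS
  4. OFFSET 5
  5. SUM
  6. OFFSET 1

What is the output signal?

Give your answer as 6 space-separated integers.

Input: [7, -4, 6, 4, -4, 8]
Stage 1 (OFFSET 3): 7+3=10, -4+3=-1, 6+3=9, 4+3=7, -4+3=-1, 8+3=11 -> [10, -1, 9, 7, -1, 11]
Stage 2 (CLIP -10 5): clip(10,-10,5)=5, clip(-1,-10,5)=-1, clip(9,-10,5)=5, clip(7,-10,5)=5, clip(-1,-10,5)=-1, clip(11,-10,5)=5 -> [5, -1, 5, 5, -1, 5]
Stage 3 (ABS): |5|=5, |-1|=1, |5|=5, |5|=5, |-1|=1, |5|=5 -> [5, 1, 5, 5, 1, 5]
Stage 4 (OFFSET 5): 5+5=10, 1+5=6, 5+5=10, 5+5=10, 1+5=6, 5+5=10 -> [10, 6, 10, 10, 6, 10]
Stage 5 (SUM): sum[0..0]=10, sum[0..1]=16, sum[0..2]=26, sum[0..3]=36, sum[0..4]=42, sum[0..5]=52 -> [10, 16, 26, 36, 42, 52]
Stage 6 (OFFSET 1): 10+1=11, 16+1=17, 26+1=27, 36+1=37, 42+1=43, 52+1=53 -> [11, 17, 27, 37, 43, 53]

Answer: 11 17 27 37 43 53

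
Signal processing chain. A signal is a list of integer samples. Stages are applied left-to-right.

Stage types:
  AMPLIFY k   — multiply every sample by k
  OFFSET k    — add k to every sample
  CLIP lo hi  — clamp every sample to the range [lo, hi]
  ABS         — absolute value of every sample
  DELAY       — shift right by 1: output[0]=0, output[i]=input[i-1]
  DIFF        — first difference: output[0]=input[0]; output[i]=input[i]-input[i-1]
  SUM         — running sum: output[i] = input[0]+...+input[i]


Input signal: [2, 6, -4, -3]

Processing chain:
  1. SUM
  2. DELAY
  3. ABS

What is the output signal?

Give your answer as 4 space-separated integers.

Answer: 0 2 8 4

Derivation:
Input: [2, 6, -4, -3]
Stage 1 (SUM): sum[0..0]=2, sum[0..1]=8, sum[0..2]=4, sum[0..3]=1 -> [2, 8, 4, 1]
Stage 2 (DELAY): [0, 2, 8, 4] = [0, 2, 8, 4] -> [0, 2, 8, 4]
Stage 3 (ABS): |0|=0, |2|=2, |8|=8, |4|=4 -> [0, 2, 8, 4]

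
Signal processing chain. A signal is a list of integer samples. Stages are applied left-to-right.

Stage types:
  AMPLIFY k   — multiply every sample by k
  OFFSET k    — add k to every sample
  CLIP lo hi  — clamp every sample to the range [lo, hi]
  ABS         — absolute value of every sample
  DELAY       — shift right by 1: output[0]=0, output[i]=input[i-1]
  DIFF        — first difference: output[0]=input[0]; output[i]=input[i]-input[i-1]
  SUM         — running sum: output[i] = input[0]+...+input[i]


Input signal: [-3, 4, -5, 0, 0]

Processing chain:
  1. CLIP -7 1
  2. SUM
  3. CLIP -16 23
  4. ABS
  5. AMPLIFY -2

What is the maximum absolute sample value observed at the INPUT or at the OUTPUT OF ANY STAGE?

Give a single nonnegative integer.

Input: [-3, 4, -5, 0, 0] (max |s|=5)
Stage 1 (CLIP -7 1): clip(-3,-7,1)=-3, clip(4,-7,1)=1, clip(-5,-7,1)=-5, clip(0,-7,1)=0, clip(0,-7,1)=0 -> [-3, 1, -5, 0, 0] (max |s|=5)
Stage 2 (SUM): sum[0..0]=-3, sum[0..1]=-2, sum[0..2]=-7, sum[0..3]=-7, sum[0..4]=-7 -> [-3, -2, -7, -7, -7] (max |s|=7)
Stage 3 (CLIP -16 23): clip(-3,-16,23)=-3, clip(-2,-16,23)=-2, clip(-7,-16,23)=-7, clip(-7,-16,23)=-7, clip(-7,-16,23)=-7 -> [-3, -2, -7, -7, -7] (max |s|=7)
Stage 4 (ABS): |-3|=3, |-2|=2, |-7|=7, |-7|=7, |-7|=7 -> [3, 2, 7, 7, 7] (max |s|=7)
Stage 5 (AMPLIFY -2): 3*-2=-6, 2*-2=-4, 7*-2=-14, 7*-2=-14, 7*-2=-14 -> [-6, -4, -14, -14, -14] (max |s|=14)
Overall max amplitude: 14

Answer: 14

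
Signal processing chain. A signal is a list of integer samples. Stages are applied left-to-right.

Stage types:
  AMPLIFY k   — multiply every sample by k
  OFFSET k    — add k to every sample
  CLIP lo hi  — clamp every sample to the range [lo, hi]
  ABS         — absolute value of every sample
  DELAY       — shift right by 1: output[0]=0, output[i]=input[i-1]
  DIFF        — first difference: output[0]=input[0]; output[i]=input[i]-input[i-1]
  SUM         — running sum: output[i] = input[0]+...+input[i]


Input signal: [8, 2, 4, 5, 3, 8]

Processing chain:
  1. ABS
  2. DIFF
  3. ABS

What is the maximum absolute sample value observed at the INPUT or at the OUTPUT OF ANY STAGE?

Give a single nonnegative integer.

Input: [8, 2, 4, 5, 3, 8] (max |s|=8)
Stage 1 (ABS): |8|=8, |2|=2, |4|=4, |5|=5, |3|=3, |8|=8 -> [8, 2, 4, 5, 3, 8] (max |s|=8)
Stage 2 (DIFF): s[0]=8, 2-8=-6, 4-2=2, 5-4=1, 3-5=-2, 8-3=5 -> [8, -6, 2, 1, -2, 5] (max |s|=8)
Stage 3 (ABS): |8|=8, |-6|=6, |2|=2, |1|=1, |-2|=2, |5|=5 -> [8, 6, 2, 1, 2, 5] (max |s|=8)
Overall max amplitude: 8

Answer: 8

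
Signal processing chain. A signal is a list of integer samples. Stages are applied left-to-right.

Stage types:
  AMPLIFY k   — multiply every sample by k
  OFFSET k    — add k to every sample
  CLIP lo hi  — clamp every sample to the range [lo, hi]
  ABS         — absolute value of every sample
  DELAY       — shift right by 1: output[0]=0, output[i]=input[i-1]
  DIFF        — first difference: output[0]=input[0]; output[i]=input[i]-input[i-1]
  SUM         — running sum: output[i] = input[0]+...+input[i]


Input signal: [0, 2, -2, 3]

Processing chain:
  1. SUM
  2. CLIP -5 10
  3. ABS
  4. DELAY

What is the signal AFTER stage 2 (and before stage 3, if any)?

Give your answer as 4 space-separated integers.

Input: [0, 2, -2, 3]
Stage 1 (SUM): sum[0..0]=0, sum[0..1]=2, sum[0..2]=0, sum[0..3]=3 -> [0, 2, 0, 3]
Stage 2 (CLIP -5 10): clip(0,-5,10)=0, clip(2,-5,10)=2, clip(0,-5,10)=0, clip(3,-5,10)=3 -> [0, 2, 0, 3]

Answer: 0 2 0 3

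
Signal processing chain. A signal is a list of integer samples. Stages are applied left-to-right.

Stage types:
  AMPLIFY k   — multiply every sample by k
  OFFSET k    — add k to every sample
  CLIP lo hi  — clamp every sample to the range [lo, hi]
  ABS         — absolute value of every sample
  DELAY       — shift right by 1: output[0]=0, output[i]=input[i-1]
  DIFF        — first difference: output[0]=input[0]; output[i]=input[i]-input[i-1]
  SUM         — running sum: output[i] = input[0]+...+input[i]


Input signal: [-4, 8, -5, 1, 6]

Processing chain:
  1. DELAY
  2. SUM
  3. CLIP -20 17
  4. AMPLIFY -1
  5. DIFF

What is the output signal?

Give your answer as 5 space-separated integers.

Input: [-4, 8, -5, 1, 6]
Stage 1 (DELAY): [0, -4, 8, -5, 1] = [0, -4, 8, -5, 1] -> [0, -4, 8, -5, 1]
Stage 2 (SUM): sum[0..0]=0, sum[0..1]=-4, sum[0..2]=4, sum[0..3]=-1, sum[0..4]=0 -> [0, -4, 4, -1, 0]
Stage 3 (CLIP -20 17): clip(0,-20,17)=0, clip(-4,-20,17)=-4, clip(4,-20,17)=4, clip(-1,-20,17)=-1, clip(0,-20,17)=0 -> [0, -4, 4, -1, 0]
Stage 4 (AMPLIFY -1): 0*-1=0, -4*-1=4, 4*-1=-4, -1*-1=1, 0*-1=0 -> [0, 4, -4, 1, 0]
Stage 5 (DIFF): s[0]=0, 4-0=4, -4-4=-8, 1--4=5, 0-1=-1 -> [0, 4, -8, 5, -1]

Answer: 0 4 -8 5 -1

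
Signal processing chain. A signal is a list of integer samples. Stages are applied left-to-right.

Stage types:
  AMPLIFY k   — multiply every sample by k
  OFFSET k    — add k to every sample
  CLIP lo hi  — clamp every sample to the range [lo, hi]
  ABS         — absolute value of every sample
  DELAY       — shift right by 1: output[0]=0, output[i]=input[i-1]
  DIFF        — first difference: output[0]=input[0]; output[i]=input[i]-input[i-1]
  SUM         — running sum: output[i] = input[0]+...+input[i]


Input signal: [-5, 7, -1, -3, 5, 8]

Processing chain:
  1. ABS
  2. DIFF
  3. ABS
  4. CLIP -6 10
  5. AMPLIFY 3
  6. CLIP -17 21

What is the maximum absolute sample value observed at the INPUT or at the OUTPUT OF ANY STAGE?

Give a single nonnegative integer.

Answer: 18

Derivation:
Input: [-5, 7, -1, -3, 5, 8] (max |s|=8)
Stage 1 (ABS): |-5|=5, |7|=7, |-1|=1, |-3|=3, |5|=5, |8|=8 -> [5, 7, 1, 3, 5, 8] (max |s|=8)
Stage 2 (DIFF): s[0]=5, 7-5=2, 1-7=-6, 3-1=2, 5-3=2, 8-5=3 -> [5, 2, -6, 2, 2, 3] (max |s|=6)
Stage 3 (ABS): |5|=5, |2|=2, |-6|=6, |2|=2, |2|=2, |3|=3 -> [5, 2, 6, 2, 2, 3] (max |s|=6)
Stage 4 (CLIP -6 10): clip(5,-6,10)=5, clip(2,-6,10)=2, clip(6,-6,10)=6, clip(2,-6,10)=2, clip(2,-6,10)=2, clip(3,-6,10)=3 -> [5, 2, 6, 2, 2, 3] (max |s|=6)
Stage 5 (AMPLIFY 3): 5*3=15, 2*3=6, 6*3=18, 2*3=6, 2*3=6, 3*3=9 -> [15, 6, 18, 6, 6, 9] (max |s|=18)
Stage 6 (CLIP -17 21): clip(15,-17,21)=15, clip(6,-17,21)=6, clip(18,-17,21)=18, clip(6,-17,21)=6, clip(6,-17,21)=6, clip(9,-17,21)=9 -> [15, 6, 18, 6, 6, 9] (max |s|=18)
Overall max amplitude: 18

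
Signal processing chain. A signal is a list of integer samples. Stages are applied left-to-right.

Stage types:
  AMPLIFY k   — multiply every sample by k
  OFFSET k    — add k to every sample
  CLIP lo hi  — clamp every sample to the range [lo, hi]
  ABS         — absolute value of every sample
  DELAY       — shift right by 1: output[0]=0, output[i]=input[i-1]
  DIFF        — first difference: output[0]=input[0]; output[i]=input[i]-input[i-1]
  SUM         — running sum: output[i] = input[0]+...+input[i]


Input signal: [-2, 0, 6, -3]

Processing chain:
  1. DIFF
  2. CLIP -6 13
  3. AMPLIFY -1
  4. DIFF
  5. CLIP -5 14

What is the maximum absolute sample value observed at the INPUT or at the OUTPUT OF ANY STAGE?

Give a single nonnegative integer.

Answer: 12

Derivation:
Input: [-2, 0, 6, -3] (max |s|=6)
Stage 1 (DIFF): s[0]=-2, 0--2=2, 6-0=6, -3-6=-9 -> [-2, 2, 6, -9] (max |s|=9)
Stage 2 (CLIP -6 13): clip(-2,-6,13)=-2, clip(2,-6,13)=2, clip(6,-6,13)=6, clip(-9,-6,13)=-6 -> [-2, 2, 6, -6] (max |s|=6)
Stage 3 (AMPLIFY -1): -2*-1=2, 2*-1=-2, 6*-1=-6, -6*-1=6 -> [2, -2, -6, 6] (max |s|=6)
Stage 4 (DIFF): s[0]=2, -2-2=-4, -6--2=-4, 6--6=12 -> [2, -4, -4, 12] (max |s|=12)
Stage 5 (CLIP -5 14): clip(2,-5,14)=2, clip(-4,-5,14)=-4, clip(-4,-5,14)=-4, clip(12,-5,14)=12 -> [2, -4, -4, 12] (max |s|=12)
Overall max amplitude: 12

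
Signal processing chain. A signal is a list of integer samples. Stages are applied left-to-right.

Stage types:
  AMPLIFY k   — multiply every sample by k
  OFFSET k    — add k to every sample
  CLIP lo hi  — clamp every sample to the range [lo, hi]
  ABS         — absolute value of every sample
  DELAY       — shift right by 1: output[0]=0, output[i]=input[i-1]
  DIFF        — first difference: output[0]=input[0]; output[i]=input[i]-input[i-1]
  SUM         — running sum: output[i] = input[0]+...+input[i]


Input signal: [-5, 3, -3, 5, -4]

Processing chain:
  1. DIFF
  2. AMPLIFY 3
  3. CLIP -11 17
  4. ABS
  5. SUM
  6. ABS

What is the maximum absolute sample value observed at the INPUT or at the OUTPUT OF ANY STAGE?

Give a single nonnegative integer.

Input: [-5, 3, -3, 5, -4] (max |s|=5)
Stage 1 (DIFF): s[0]=-5, 3--5=8, -3-3=-6, 5--3=8, -4-5=-9 -> [-5, 8, -6, 8, -9] (max |s|=9)
Stage 2 (AMPLIFY 3): -5*3=-15, 8*3=24, -6*3=-18, 8*3=24, -9*3=-27 -> [-15, 24, -18, 24, -27] (max |s|=27)
Stage 3 (CLIP -11 17): clip(-15,-11,17)=-11, clip(24,-11,17)=17, clip(-18,-11,17)=-11, clip(24,-11,17)=17, clip(-27,-11,17)=-11 -> [-11, 17, -11, 17, -11] (max |s|=17)
Stage 4 (ABS): |-11|=11, |17|=17, |-11|=11, |17|=17, |-11|=11 -> [11, 17, 11, 17, 11] (max |s|=17)
Stage 5 (SUM): sum[0..0]=11, sum[0..1]=28, sum[0..2]=39, sum[0..3]=56, sum[0..4]=67 -> [11, 28, 39, 56, 67] (max |s|=67)
Stage 6 (ABS): |11|=11, |28|=28, |39|=39, |56|=56, |67|=67 -> [11, 28, 39, 56, 67] (max |s|=67)
Overall max amplitude: 67

Answer: 67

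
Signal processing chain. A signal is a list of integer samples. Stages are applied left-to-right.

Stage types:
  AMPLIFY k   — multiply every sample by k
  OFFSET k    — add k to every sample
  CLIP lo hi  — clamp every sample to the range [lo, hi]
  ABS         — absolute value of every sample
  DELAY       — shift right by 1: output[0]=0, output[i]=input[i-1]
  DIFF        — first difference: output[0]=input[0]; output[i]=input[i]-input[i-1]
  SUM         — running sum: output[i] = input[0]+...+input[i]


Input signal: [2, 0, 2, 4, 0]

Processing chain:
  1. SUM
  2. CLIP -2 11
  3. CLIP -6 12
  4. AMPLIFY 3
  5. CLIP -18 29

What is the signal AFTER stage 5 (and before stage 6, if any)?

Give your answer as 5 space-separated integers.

Input: [2, 0, 2, 4, 0]
Stage 1 (SUM): sum[0..0]=2, sum[0..1]=2, sum[0..2]=4, sum[0..3]=8, sum[0..4]=8 -> [2, 2, 4, 8, 8]
Stage 2 (CLIP -2 11): clip(2,-2,11)=2, clip(2,-2,11)=2, clip(4,-2,11)=4, clip(8,-2,11)=8, clip(8,-2,11)=8 -> [2, 2, 4, 8, 8]
Stage 3 (CLIP -6 12): clip(2,-6,12)=2, clip(2,-6,12)=2, clip(4,-6,12)=4, clip(8,-6,12)=8, clip(8,-6,12)=8 -> [2, 2, 4, 8, 8]
Stage 4 (AMPLIFY 3): 2*3=6, 2*3=6, 4*3=12, 8*3=24, 8*3=24 -> [6, 6, 12, 24, 24]
Stage 5 (CLIP -18 29): clip(6,-18,29)=6, clip(6,-18,29)=6, clip(12,-18,29)=12, clip(24,-18,29)=24, clip(24,-18,29)=24 -> [6, 6, 12, 24, 24]

Answer: 6 6 12 24 24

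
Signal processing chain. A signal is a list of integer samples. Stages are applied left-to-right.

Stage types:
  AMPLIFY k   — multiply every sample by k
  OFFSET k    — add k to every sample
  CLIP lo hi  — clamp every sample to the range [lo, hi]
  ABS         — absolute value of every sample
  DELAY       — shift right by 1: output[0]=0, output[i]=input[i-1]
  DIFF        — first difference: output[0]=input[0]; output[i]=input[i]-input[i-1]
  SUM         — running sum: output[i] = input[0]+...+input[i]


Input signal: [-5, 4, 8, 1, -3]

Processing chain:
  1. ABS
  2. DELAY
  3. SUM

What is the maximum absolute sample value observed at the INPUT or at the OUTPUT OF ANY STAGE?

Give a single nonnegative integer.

Answer: 18

Derivation:
Input: [-5, 4, 8, 1, -3] (max |s|=8)
Stage 1 (ABS): |-5|=5, |4|=4, |8|=8, |1|=1, |-3|=3 -> [5, 4, 8, 1, 3] (max |s|=8)
Stage 2 (DELAY): [0, 5, 4, 8, 1] = [0, 5, 4, 8, 1] -> [0, 5, 4, 8, 1] (max |s|=8)
Stage 3 (SUM): sum[0..0]=0, sum[0..1]=5, sum[0..2]=9, sum[0..3]=17, sum[0..4]=18 -> [0, 5, 9, 17, 18] (max |s|=18)
Overall max amplitude: 18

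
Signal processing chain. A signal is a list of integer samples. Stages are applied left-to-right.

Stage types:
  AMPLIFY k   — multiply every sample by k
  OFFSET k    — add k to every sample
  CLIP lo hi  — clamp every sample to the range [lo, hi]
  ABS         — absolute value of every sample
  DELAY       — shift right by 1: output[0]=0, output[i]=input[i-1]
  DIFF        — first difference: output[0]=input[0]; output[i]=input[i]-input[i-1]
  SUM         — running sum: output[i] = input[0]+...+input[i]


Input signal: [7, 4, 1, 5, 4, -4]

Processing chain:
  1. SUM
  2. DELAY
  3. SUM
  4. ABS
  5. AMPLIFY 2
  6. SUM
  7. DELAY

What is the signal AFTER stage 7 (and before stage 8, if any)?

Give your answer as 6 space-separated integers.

Input: [7, 4, 1, 5, 4, -4]
Stage 1 (SUM): sum[0..0]=7, sum[0..1]=11, sum[0..2]=12, sum[0..3]=17, sum[0..4]=21, sum[0..5]=17 -> [7, 11, 12, 17, 21, 17]
Stage 2 (DELAY): [0, 7, 11, 12, 17, 21] = [0, 7, 11, 12, 17, 21] -> [0, 7, 11, 12, 17, 21]
Stage 3 (SUM): sum[0..0]=0, sum[0..1]=7, sum[0..2]=18, sum[0..3]=30, sum[0..4]=47, sum[0..5]=68 -> [0, 7, 18, 30, 47, 68]
Stage 4 (ABS): |0|=0, |7|=7, |18|=18, |30|=30, |47|=47, |68|=68 -> [0, 7, 18, 30, 47, 68]
Stage 5 (AMPLIFY 2): 0*2=0, 7*2=14, 18*2=36, 30*2=60, 47*2=94, 68*2=136 -> [0, 14, 36, 60, 94, 136]
Stage 6 (SUM): sum[0..0]=0, sum[0..1]=14, sum[0..2]=50, sum[0..3]=110, sum[0..4]=204, sum[0..5]=340 -> [0, 14, 50, 110, 204, 340]
Stage 7 (DELAY): [0, 0, 14, 50, 110, 204] = [0, 0, 14, 50, 110, 204] -> [0, 0, 14, 50, 110, 204]

Answer: 0 0 14 50 110 204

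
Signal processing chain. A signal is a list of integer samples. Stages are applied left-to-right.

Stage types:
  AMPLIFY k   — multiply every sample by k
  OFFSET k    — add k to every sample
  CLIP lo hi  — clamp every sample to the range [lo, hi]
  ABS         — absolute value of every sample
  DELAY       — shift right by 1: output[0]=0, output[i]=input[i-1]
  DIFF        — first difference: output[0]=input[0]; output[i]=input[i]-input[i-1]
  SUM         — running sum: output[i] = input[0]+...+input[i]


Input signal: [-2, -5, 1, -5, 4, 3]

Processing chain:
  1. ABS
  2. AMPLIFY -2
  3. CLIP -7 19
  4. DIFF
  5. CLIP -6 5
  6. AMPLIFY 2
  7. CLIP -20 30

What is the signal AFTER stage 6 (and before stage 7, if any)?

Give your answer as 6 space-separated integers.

Input: [-2, -5, 1, -5, 4, 3]
Stage 1 (ABS): |-2|=2, |-5|=5, |1|=1, |-5|=5, |4|=4, |3|=3 -> [2, 5, 1, 5, 4, 3]
Stage 2 (AMPLIFY -2): 2*-2=-4, 5*-2=-10, 1*-2=-2, 5*-2=-10, 4*-2=-8, 3*-2=-6 -> [-4, -10, -2, -10, -8, -6]
Stage 3 (CLIP -7 19): clip(-4,-7,19)=-4, clip(-10,-7,19)=-7, clip(-2,-7,19)=-2, clip(-10,-7,19)=-7, clip(-8,-7,19)=-7, clip(-6,-7,19)=-6 -> [-4, -7, -2, -7, -7, -6]
Stage 4 (DIFF): s[0]=-4, -7--4=-3, -2--7=5, -7--2=-5, -7--7=0, -6--7=1 -> [-4, -3, 5, -5, 0, 1]
Stage 5 (CLIP -6 5): clip(-4,-6,5)=-4, clip(-3,-6,5)=-3, clip(5,-6,5)=5, clip(-5,-6,5)=-5, clip(0,-6,5)=0, clip(1,-6,5)=1 -> [-4, -3, 5, -5, 0, 1]
Stage 6 (AMPLIFY 2): -4*2=-8, -3*2=-6, 5*2=10, -5*2=-10, 0*2=0, 1*2=2 -> [-8, -6, 10, -10, 0, 2]

Answer: -8 -6 10 -10 0 2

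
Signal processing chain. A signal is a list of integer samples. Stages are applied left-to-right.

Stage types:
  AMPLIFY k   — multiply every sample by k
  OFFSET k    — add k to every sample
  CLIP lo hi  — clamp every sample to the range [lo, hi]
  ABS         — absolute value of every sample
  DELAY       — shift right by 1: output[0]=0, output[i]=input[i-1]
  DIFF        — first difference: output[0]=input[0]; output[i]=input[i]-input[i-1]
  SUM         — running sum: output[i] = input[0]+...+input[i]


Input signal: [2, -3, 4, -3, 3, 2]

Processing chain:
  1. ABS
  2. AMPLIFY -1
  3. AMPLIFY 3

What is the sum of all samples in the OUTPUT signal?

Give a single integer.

Answer: -51

Derivation:
Input: [2, -3, 4, -3, 3, 2]
Stage 1 (ABS): |2|=2, |-3|=3, |4|=4, |-3|=3, |3|=3, |2|=2 -> [2, 3, 4, 3, 3, 2]
Stage 2 (AMPLIFY -1): 2*-1=-2, 3*-1=-3, 4*-1=-4, 3*-1=-3, 3*-1=-3, 2*-1=-2 -> [-2, -3, -4, -3, -3, -2]
Stage 3 (AMPLIFY 3): -2*3=-6, -3*3=-9, -4*3=-12, -3*3=-9, -3*3=-9, -2*3=-6 -> [-6, -9, -12, -9, -9, -6]
Output sum: -51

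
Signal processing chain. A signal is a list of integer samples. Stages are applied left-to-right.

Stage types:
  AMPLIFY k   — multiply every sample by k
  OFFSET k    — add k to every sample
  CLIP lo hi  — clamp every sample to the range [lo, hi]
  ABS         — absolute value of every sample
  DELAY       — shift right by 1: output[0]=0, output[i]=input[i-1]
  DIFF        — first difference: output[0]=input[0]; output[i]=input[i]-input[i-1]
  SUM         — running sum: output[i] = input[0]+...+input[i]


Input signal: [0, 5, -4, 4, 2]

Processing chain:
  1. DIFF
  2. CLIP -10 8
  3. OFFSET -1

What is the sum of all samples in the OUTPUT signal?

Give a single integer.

Input: [0, 5, -4, 4, 2]
Stage 1 (DIFF): s[0]=0, 5-0=5, -4-5=-9, 4--4=8, 2-4=-2 -> [0, 5, -9, 8, -2]
Stage 2 (CLIP -10 8): clip(0,-10,8)=0, clip(5,-10,8)=5, clip(-9,-10,8)=-9, clip(8,-10,8)=8, clip(-2,-10,8)=-2 -> [0, 5, -9, 8, -2]
Stage 3 (OFFSET -1): 0+-1=-1, 5+-1=4, -9+-1=-10, 8+-1=7, -2+-1=-3 -> [-1, 4, -10, 7, -3]
Output sum: -3

Answer: -3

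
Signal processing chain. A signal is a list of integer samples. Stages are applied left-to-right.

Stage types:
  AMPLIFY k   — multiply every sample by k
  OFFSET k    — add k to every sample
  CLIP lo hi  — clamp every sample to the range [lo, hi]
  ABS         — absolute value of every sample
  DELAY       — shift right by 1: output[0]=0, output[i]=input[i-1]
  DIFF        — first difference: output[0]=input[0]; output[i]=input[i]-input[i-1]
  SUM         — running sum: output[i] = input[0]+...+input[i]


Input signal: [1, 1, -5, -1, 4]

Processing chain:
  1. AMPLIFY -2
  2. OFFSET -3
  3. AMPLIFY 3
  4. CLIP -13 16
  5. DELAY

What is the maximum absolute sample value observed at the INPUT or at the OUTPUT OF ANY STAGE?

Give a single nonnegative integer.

Answer: 33

Derivation:
Input: [1, 1, -5, -1, 4] (max |s|=5)
Stage 1 (AMPLIFY -2): 1*-2=-2, 1*-2=-2, -5*-2=10, -1*-2=2, 4*-2=-8 -> [-2, -2, 10, 2, -8] (max |s|=10)
Stage 2 (OFFSET -3): -2+-3=-5, -2+-3=-5, 10+-3=7, 2+-3=-1, -8+-3=-11 -> [-5, -5, 7, -1, -11] (max |s|=11)
Stage 3 (AMPLIFY 3): -5*3=-15, -5*3=-15, 7*3=21, -1*3=-3, -11*3=-33 -> [-15, -15, 21, -3, -33] (max |s|=33)
Stage 4 (CLIP -13 16): clip(-15,-13,16)=-13, clip(-15,-13,16)=-13, clip(21,-13,16)=16, clip(-3,-13,16)=-3, clip(-33,-13,16)=-13 -> [-13, -13, 16, -3, -13] (max |s|=16)
Stage 5 (DELAY): [0, -13, -13, 16, -3] = [0, -13, -13, 16, -3] -> [0, -13, -13, 16, -3] (max |s|=16)
Overall max amplitude: 33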